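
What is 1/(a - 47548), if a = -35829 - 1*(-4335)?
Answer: -1/79042 ≈ -1.2652e-5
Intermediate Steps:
a = -31494 (a = -35829 + 4335 = -31494)
1/(a - 47548) = 1/(-31494 - 47548) = 1/(-79042) = -1/79042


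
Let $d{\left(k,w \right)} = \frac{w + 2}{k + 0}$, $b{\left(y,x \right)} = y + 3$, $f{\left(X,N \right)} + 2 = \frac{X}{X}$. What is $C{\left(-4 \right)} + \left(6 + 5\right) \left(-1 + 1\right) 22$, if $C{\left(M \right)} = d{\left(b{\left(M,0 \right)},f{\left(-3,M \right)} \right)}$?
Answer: $-1$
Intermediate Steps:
$f{\left(X,N \right)} = -1$ ($f{\left(X,N \right)} = -2 + \frac{X}{X} = -2 + 1 = -1$)
$b{\left(y,x \right)} = 3 + y$
$d{\left(k,w \right)} = \frac{2 + w}{k}$
$C{\left(M \right)} = \frac{1}{3 + M}$ ($C{\left(M \right)} = \frac{2 - 1}{3 + M} = \frac{1}{3 + M} 1 = \frac{1}{3 + M}$)
$C{\left(-4 \right)} + \left(6 + 5\right) \left(-1 + 1\right) 22 = \frac{1}{3 - 4} + \left(6 + 5\right) \left(-1 + 1\right) 22 = \frac{1}{-1} + 11 \cdot 0 \cdot 22 = -1 + 0 \cdot 22 = -1 + 0 = -1$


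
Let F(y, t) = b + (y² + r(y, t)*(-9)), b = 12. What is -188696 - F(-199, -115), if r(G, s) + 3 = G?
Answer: -230127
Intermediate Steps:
r(G, s) = -3 + G
F(y, t) = 39 + y² - 9*y (F(y, t) = 12 + (y² + (-3 + y)*(-9)) = 12 + (y² + (27 - 9*y)) = 12 + (27 + y² - 9*y) = 39 + y² - 9*y)
-188696 - F(-199, -115) = -188696 - (39 + (-199)² - 9*(-199)) = -188696 - (39 + 39601 + 1791) = -188696 - 1*41431 = -188696 - 41431 = -230127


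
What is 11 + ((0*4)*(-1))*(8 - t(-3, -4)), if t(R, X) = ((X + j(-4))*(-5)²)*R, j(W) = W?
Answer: 11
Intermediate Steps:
t(R, X) = R*(-100 + 25*X) (t(R, X) = ((X - 4)*(-5)²)*R = ((-4 + X)*25)*R = (-100 + 25*X)*R = R*(-100 + 25*X))
11 + ((0*4)*(-1))*(8 - t(-3, -4)) = 11 + ((0*4)*(-1))*(8 - 25*(-3)*(-4 - 4)) = 11 + (0*(-1))*(8 - 25*(-3)*(-8)) = 11 + 0*(8 - 1*600) = 11 + 0*(8 - 600) = 11 + 0*(-592) = 11 + 0 = 11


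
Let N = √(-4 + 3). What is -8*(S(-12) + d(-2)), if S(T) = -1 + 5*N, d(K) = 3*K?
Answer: 56 - 40*I ≈ 56.0 - 40.0*I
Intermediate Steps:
N = I (N = √(-1) = I ≈ 1.0*I)
S(T) = -1 + 5*I
-8*(S(-12) + d(-2)) = -8*((-1 + 5*I) + 3*(-2)) = -8*((-1 + 5*I) - 6) = -8*(-7 + 5*I) = 56 - 40*I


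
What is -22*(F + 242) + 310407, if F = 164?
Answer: 301475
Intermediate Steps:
-22*(F + 242) + 310407 = -22*(164 + 242) + 310407 = -22*406 + 310407 = -8932 + 310407 = 301475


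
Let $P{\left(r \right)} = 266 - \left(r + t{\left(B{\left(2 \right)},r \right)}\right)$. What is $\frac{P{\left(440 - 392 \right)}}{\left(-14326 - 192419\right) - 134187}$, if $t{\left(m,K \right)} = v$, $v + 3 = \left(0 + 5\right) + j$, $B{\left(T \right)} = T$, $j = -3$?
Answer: $- \frac{73}{113644} \approx -0.00064236$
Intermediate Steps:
$v = -1$ ($v = -3 + \left(\left(0 + 5\right) - 3\right) = -3 + \left(5 - 3\right) = -3 + 2 = -1$)
$t{\left(m,K \right)} = -1$
$P{\left(r \right)} = 267 - r$ ($P{\left(r \right)} = 266 - \left(r - 1\right) = 266 - \left(-1 + r\right) = 267 - r$)
$\frac{P{\left(440 - 392 \right)}}{\left(-14326 - 192419\right) - 134187} = \frac{267 - \left(440 - 392\right)}{\left(-14326 - 192419\right) - 134187} = \frac{267 - 48}{-206745 - 134187} = \frac{267 - 48}{-340932} = 219 \left(- \frac{1}{340932}\right) = - \frac{73}{113644}$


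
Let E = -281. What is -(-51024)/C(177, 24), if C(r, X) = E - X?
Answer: -51024/305 ≈ -167.29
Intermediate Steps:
C(r, X) = -281 - X
-(-51024)/C(177, 24) = -(-51024)/(-281 - 1*24) = -(-51024)/(-281 - 24) = -(-51024)/(-305) = -(-51024)*(-1)/305 = -1*51024/305 = -51024/305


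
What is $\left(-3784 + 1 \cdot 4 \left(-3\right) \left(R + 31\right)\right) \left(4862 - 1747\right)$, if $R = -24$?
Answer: $-12048820$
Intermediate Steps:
$\left(-3784 + 1 \cdot 4 \left(-3\right) \left(R + 31\right)\right) \left(4862 - 1747\right) = \left(-3784 + 1 \cdot 4 \left(-3\right) \left(-24 + 31\right)\right) \left(4862 - 1747\right) = \left(-3784 + 4 \left(-3\right) 7\right) 3115 = \left(-3784 - 84\right) 3115 = \left(-3868\right) 3115 = -12048820$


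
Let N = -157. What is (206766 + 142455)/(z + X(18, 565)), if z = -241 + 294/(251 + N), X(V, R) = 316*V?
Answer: 16413387/256156 ≈ 64.076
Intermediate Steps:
z = -11180/47 (z = -241 + 294/(251 - 157) = -241 + 294/94 = -241 + (1/94)*294 = -241 + 147/47 = -11180/47 ≈ -237.87)
(206766 + 142455)/(z + X(18, 565)) = (206766 + 142455)/(-11180/47 + 316*18) = 349221/(-11180/47 + 5688) = 349221/(256156/47) = 349221*(47/256156) = 16413387/256156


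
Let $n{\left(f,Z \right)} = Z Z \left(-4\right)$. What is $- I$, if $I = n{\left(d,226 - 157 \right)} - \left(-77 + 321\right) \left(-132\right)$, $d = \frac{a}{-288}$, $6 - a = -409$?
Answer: $-13164$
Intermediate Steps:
$a = 415$ ($a = 6 - -409 = 6 + 409 = 415$)
$d = - \frac{415}{288}$ ($d = \frac{415}{-288} = 415 \left(- \frac{1}{288}\right) = - \frac{415}{288} \approx -1.441$)
$n{\left(f,Z \right)} = - 4 Z^{2}$ ($n{\left(f,Z \right)} = Z^{2} \left(-4\right) = - 4 Z^{2}$)
$I = 13164$ ($I = - 4 \left(226 - 157\right)^{2} - \left(-77 + 321\right) \left(-132\right) = - 4 \cdot 69^{2} - 244 \left(-132\right) = \left(-4\right) 4761 - -32208 = -19044 + 32208 = 13164$)
$- I = \left(-1\right) 13164 = -13164$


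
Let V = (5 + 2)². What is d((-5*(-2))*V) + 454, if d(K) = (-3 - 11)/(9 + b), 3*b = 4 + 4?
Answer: 2264/5 ≈ 452.80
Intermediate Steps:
b = 8/3 (b = (4 + 4)/3 = (⅓)*8 = 8/3 ≈ 2.6667)
V = 49 (V = 7² = 49)
d(K) = -6/5 (d(K) = (-3 - 11)/(9 + 8/3) = -14/35/3 = -14*3/35 = -6/5)
d((-5*(-2))*V) + 454 = -6/5 + 454 = 2264/5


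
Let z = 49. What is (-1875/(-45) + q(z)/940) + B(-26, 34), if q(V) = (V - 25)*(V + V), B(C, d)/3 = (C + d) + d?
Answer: 119969/705 ≈ 170.17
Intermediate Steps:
B(C, d) = 3*C + 6*d (B(C, d) = 3*((C + d) + d) = 3*(C + 2*d) = 3*C + 6*d)
q(V) = 2*V*(-25 + V) (q(V) = (-25 + V)*(2*V) = 2*V*(-25 + V))
(-1875/(-45) + q(z)/940) + B(-26, 34) = (-1875/(-45) + (2*49*(-25 + 49))/940) + (3*(-26) + 6*34) = (-1875*(-1/45) + (2*49*24)*(1/940)) + (-78 + 204) = (125/3 + 2352*(1/940)) + 126 = (125/3 + 588/235) + 126 = 31139/705 + 126 = 119969/705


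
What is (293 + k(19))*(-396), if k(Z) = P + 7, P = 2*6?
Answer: -123552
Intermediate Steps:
P = 12
k(Z) = 19 (k(Z) = 12 + 7 = 19)
(293 + k(19))*(-396) = (293 + 19)*(-396) = 312*(-396) = -123552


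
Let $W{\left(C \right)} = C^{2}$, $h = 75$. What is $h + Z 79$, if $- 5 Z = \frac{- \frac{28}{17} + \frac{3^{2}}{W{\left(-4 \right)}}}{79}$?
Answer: $\frac{20459}{272} \approx 75.217$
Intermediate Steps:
$Z = \frac{59}{21488}$ ($Z = - \frac{\left(- \frac{28}{17} + \frac{3^{2}}{\left(-4\right)^{2}}\right) \frac{1}{79}}{5} = - \frac{\left(\left(-28\right) \frac{1}{17} + \frac{9}{16}\right) \frac{1}{79}}{5} = - \frac{\left(- \frac{28}{17} + 9 \cdot \frac{1}{16}\right) \frac{1}{79}}{5} = - \frac{\left(- \frac{28}{17} + \frac{9}{16}\right) \frac{1}{79}}{5} = - \frac{\left(- \frac{295}{272}\right) \frac{1}{79}}{5} = \left(- \frac{1}{5}\right) \left(- \frac{295}{21488}\right) = \frac{59}{21488} \approx 0.0027457$)
$h + Z 79 = 75 + \frac{59}{21488} \cdot 79 = 75 + \frac{59}{272} = \frac{20459}{272}$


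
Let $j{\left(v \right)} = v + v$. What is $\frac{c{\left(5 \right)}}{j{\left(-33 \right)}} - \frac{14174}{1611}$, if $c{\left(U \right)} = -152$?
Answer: $- \frac{115102}{17721} \approx -6.4952$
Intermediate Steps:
$j{\left(v \right)} = 2 v$
$\frac{c{\left(5 \right)}}{j{\left(-33 \right)}} - \frac{14174}{1611} = - \frac{152}{2 \left(-33\right)} - \frac{14174}{1611} = - \frac{152}{-66} - \frac{14174}{1611} = \left(-152\right) \left(- \frac{1}{66}\right) - \frac{14174}{1611} = \frac{76}{33} - \frac{14174}{1611} = - \frac{115102}{17721}$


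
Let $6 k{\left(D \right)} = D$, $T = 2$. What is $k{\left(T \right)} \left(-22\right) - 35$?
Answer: $- \frac{127}{3} \approx -42.333$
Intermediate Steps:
$k{\left(D \right)} = \frac{D}{6}$
$k{\left(T \right)} \left(-22\right) - 35 = \frac{1}{6} \cdot 2 \left(-22\right) - 35 = \frac{1}{3} \left(-22\right) - 35 = - \frac{22}{3} - 35 = - \frac{127}{3}$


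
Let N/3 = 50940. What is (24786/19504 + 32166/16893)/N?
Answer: 58115309/2797294301280 ≈ 2.0776e-5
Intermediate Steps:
N = 152820 (N = 3*50940 = 152820)
(24786/19504 + 32166/16893)/N = (24786/19504 + 32166/16893)/152820 = (24786*(1/19504) + 32166*(1/16893))*(1/152820) = (12393/9752 + 3574/1877)*(1/152820) = (58115309/18304504)*(1/152820) = 58115309/2797294301280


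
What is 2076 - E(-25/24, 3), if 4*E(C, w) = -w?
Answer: 8307/4 ≈ 2076.8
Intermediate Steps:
E(C, w) = -w/4 (E(C, w) = (-w)/4 = -w/4)
2076 - E(-25/24, 3) = 2076 - (-1)*3/4 = 2076 - 1*(-3/4) = 2076 + 3/4 = 8307/4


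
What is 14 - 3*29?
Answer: -73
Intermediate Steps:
14 - 3*29 = 14 - 87 = -73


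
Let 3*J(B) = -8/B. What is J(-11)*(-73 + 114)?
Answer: 328/33 ≈ 9.9394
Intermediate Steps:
J(B) = -8/(3*B) (J(B) = (-8/B)/3 = -8/(3*B))
J(-11)*(-73 + 114) = (-8/3/(-11))*(-73 + 114) = -8/3*(-1/11)*41 = (8/33)*41 = 328/33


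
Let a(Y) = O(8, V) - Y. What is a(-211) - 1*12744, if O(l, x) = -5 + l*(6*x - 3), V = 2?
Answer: -12466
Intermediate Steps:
O(l, x) = -5 + l*(-3 + 6*x)
a(Y) = 67 - Y (a(Y) = (-5 - 3*8 + 6*8*2) - Y = (-5 - 24 + 96) - Y = 67 - Y)
a(-211) - 1*12744 = (67 - 1*(-211)) - 1*12744 = (67 + 211) - 12744 = 278 - 12744 = -12466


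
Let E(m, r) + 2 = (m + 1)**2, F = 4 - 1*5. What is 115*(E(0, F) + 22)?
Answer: 2415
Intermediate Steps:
F = -1 (F = 4 - 5 = -1)
E(m, r) = -2 + (1 + m)**2 (E(m, r) = -2 + (m + 1)**2 = -2 + (1 + m)**2)
115*(E(0, F) + 22) = 115*((-2 + (1 + 0)**2) + 22) = 115*((-2 + 1**2) + 22) = 115*((-2 + 1) + 22) = 115*(-1 + 22) = 115*21 = 2415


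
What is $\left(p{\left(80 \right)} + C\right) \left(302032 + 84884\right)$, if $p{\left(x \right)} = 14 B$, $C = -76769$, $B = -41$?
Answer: $-29925244188$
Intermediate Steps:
$p{\left(x \right)} = -574$ ($p{\left(x \right)} = 14 \left(-41\right) = -574$)
$\left(p{\left(80 \right)} + C\right) \left(302032 + 84884\right) = \left(-574 - 76769\right) \left(302032 + 84884\right) = \left(-77343\right) 386916 = -29925244188$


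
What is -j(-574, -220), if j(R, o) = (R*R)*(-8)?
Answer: 2635808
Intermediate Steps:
j(R, o) = -8*R**2 (j(R, o) = R**2*(-8) = -8*R**2)
-j(-574, -220) = -(-8)*(-574)**2 = -(-8)*329476 = -1*(-2635808) = 2635808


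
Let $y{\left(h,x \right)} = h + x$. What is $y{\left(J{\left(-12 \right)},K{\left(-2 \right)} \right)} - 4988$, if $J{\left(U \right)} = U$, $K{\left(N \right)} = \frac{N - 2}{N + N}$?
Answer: $-4999$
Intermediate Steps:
$K{\left(N \right)} = \frac{-2 + N}{2 N}$
$y{\left(J{\left(-12 \right)},K{\left(-2 \right)} \right)} - 4988 = \left(-12 + \frac{-2 - 2}{2 \left(-2\right)}\right) - 4988 = \left(-12 + \frac{1}{2} \left(- \frac{1}{2}\right) \left(-4\right)\right) - 4988 = \left(-12 + 1\right) - 4988 = -11 - 4988 = -4999$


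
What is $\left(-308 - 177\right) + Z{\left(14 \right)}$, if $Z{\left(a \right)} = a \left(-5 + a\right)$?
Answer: $-359$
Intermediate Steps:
$\left(-308 - 177\right) + Z{\left(14 \right)} = \left(-308 - 177\right) + 14 \left(-5 + 14\right) = -485 + 14 \cdot 9 = -485 + 126 = -359$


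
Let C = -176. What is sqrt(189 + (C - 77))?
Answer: 8*I ≈ 8.0*I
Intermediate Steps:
sqrt(189 + (C - 77)) = sqrt(189 + (-176 - 77)) = sqrt(189 - 253) = sqrt(-64) = 8*I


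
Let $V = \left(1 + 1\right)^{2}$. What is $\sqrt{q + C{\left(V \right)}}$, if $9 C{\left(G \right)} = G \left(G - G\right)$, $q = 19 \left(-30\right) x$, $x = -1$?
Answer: $\sqrt{570} \approx 23.875$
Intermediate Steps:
$V = 4$ ($V = 2^{2} = 4$)
$q = 570$ ($q = 19 \left(-30\right) \left(-1\right) = \left(-570\right) \left(-1\right) = 570$)
$C{\left(G \right)} = 0$ ($C{\left(G \right)} = \frac{G \left(G - G\right)}{9} = \frac{G 0}{9} = \frac{1}{9} \cdot 0 = 0$)
$\sqrt{q + C{\left(V \right)}} = \sqrt{570 + 0} = \sqrt{570}$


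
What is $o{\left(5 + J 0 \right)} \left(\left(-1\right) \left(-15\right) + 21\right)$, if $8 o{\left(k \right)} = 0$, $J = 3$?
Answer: $0$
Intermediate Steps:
$o{\left(k \right)} = 0$ ($o{\left(k \right)} = \frac{1}{8} \cdot 0 = 0$)
$o{\left(5 + J 0 \right)} \left(\left(-1\right) \left(-15\right) + 21\right) = 0 \left(\left(-1\right) \left(-15\right) + 21\right) = 0 \left(15 + 21\right) = 0 \cdot 36 = 0$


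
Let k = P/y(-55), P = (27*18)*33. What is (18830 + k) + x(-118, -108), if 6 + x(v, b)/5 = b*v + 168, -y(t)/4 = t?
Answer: 834329/10 ≈ 83433.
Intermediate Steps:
y(t) = -4*t
P = 16038 (P = 486*33 = 16038)
x(v, b) = 810 + 5*b*v (x(v, b) = -30 + 5*(b*v + 168) = -30 + 5*(168 + b*v) = -30 + (840 + 5*b*v) = 810 + 5*b*v)
k = 729/10 (k = 16038/((-4*(-55))) = 16038/220 = 16038*(1/220) = 729/10 ≈ 72.900)
(18830 + k) + x(-118, -108) = (18830 + 729/10) + (810 + 5*(-108)*(-118)) = 189029/10 + (810 + 63720) = 189029/10 + 64530 = 834329/10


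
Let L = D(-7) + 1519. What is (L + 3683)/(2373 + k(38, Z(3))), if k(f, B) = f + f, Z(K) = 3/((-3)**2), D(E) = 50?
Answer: 5252/2449 ≈ 2.1446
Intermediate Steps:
Z(K) = 1/3 (Z(K) = 3/9 = 3*(1/9) = 1/3)
k(f, B) = 2*f
L = 1569 (L = 50 + 1519 = 1569)
(L + 3683)/(2373 + k(38, Z(3))) = (1569 + 3683)/(2373 + 2*38) = 5252/(2373 + 76) = 5252/2449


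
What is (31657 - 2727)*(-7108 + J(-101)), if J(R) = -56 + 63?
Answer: -205431930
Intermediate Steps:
J(R) = 7
(31657 - 2727)*(-7108 + J(-101)) = (31657 - 2727)*(-7108 + 7) = 28930*(-7101) = -205431930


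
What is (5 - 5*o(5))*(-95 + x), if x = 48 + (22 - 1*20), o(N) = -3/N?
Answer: -360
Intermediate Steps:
x = 50 (x = 48 + (22 - 20) = 48 + 2 = 50)
(5 - 5*o(5))*(-95 + x) = (5 - (-15)/5)*(-95 + 50) = (5 - (-15)/5)*(-45) = (5 - 5*(-⅗))*(-45) = (5 + 3)*(-45) = 8*(-45) = -360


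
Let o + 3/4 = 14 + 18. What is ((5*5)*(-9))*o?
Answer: -28125/4 ≈ -7031.3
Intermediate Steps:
o = 125/4 (o = -3/4 + (14 + 18) = -3/4 + 32 = 125/4 ≈ 31.250)
((5*5)*(-9))*o = ((5*5)*(-9))*(125/4) = (25*(-9))*(125/4) = -225*125/4 = -28125/4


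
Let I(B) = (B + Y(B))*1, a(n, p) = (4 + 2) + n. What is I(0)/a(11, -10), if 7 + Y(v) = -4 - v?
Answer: -11/17 ≈ -0.64706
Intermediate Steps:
Y(v) = -11 - v (Y(v) = -7 + (-4 - v) = -11 - v)
a(n, p) = 6 + n
I(B) = -11 (I(B) = (B + (-11 - B))*1 = -11*1 = -11)
I(0)/a(11, -10) = -11/(6 + 11) = -11/17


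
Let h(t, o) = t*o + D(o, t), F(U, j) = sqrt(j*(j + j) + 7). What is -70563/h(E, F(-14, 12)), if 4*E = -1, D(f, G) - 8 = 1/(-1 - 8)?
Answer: -721436112/56761 - 22862412*sqrt(295)/56761 ≈ -19628.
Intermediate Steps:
D(f, G) = 71/9 (D(f, G) = 8 + 1/(-1 - 8) = 8 + 1/(-9) = 8 - 1/9 = 71/9)
F(U, j) = sqrt(7 + 2*j**2) (F(U, j) = sqrt(j*(2*j) + 7) = sqrt(2*j**2 + 7) = sqrt(7 + 2*j**2))
E = -1/4 (E = (1/4)*(-1) = -1/4 ≈ -0.25000)
h(t, o) = 71/9 + o*t (h(t, o) = t*o + 71/9 = o*t + 71/9 = 71/9 + o*t)
-70563/h(E, F(-14, 12)) = -70563/(71/9 + sqrt(7 + 2*12**2)*(-1/4)) = -70563/(71/9 + sqrt(7 + 2*144)*(-1/4)) = -70563/(71/9 + sqrt(7 + 288)*(-1/4)) = -70563/(71/9 + sqrt(295)*(-1/4)) = -70563/(71/9 - sqrt(295)/4)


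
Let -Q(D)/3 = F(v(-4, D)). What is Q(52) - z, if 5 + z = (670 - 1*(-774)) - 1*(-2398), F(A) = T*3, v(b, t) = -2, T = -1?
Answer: -3828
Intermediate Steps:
F(A) = -3 (F(A) = -1*3 = -3)
z = 3837 (z = -5 + ((670 - 1*(-774)) - 1*(-2398)) = -5 + ((670 + 774) + 2398) = -5 + (1444 + 2398) = -5 + 3842 = 3837)
Q(D) = 9 (Q(D) = -3*(-3) = 9)
Q(52) - z = 9 - 1*3837 = 9 - 3837 = -3828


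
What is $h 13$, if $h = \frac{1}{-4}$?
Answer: $- \frac{13}{4} \approx -3.25$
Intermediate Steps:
$h = - \frac{1}{4} \approx -0.25$
$h 13 = \left(- \frac{1}{4}\right) 13 = - \frac{13}{4}$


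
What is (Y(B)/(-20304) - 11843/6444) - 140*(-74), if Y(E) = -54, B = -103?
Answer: 6274313329/605736 ≈ 10358.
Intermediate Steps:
(Y(B)/(-20304) - 11843/6444) - 140*(-74) = (-54/(-20304) - 11843/6444) - 140*(-74) = (-54*(-1/20304) - 11843*1/6444) + 10360 = (1/376 - 11843/6444) + 10360 = -1111631/605736 + 10360 = 6274313329/605736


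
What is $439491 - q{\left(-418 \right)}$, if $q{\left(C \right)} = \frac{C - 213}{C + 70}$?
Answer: $\frac{152942237}{348} \approx 4.3949 \cdot 10^{5}$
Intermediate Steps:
$q{\left(C \right)} = \frac{-213 + C}{70 + C}$
$439491 - q{\left(-418 \right)} = 439491 - \frac{-213 - 418}{70 - 418} = 439491 - \frac{1}{-348} \left(-631\right) = 439491 - \left(- \frac{1}{348}\right) \left(-631\right) = 439491 - \frac{631}{348} = \frac{152942237}{348}$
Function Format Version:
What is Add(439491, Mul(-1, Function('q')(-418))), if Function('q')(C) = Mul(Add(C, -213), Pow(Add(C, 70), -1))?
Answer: Rational(152942237, 348) ≈ 4.3949e+5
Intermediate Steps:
Function('q')(C) = Mul(Pow(Add(70, C), -1), Add(-213, C)) (Function('q')(C) = Mul(Add(-213, C), Pow(Add(70, C), -1)) = Mul(Pow(Add(70, C), -1), Add(-213, C)))
Add(439491, Mul(-1, Function('q')(-418))) = Add(439491, Mul(-1, Mul(Pow(Add(70, -418), -1), Add(-213, -418)))) = Add(439491, Mul(-1, Mul(Pow(-348, -1), -631))) = Add(439491, Mul(-1, Mul(Rational(-1, 348), -631))) = Add(439491, Mul(-1, Rational(631, 348))) = Add(439491, Rational(-631, 348)) = Rational(152942237, 348)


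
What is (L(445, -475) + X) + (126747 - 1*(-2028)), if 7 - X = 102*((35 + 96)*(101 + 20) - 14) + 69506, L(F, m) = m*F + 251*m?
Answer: -1886698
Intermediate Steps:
L(F, m) = 251*m + F*m (L(F, m) = F*m + 251*m = 251*m + F*m)
X = -1684873 (X = 7 - (102*((35 + 96)*(101 + 20) - 14) + 69506) = 7 - (102*(131*121 - 14) + 69506) = 7 - (102*(15851 - 14) + 69506) = 7 - (102*15837 + 69506) = 7 - (1615374 + 69506) = 7 - 1*1684880 = 7 - 1684880 = -1684873)
(L(445, -475) + X) + (126747 - 1*(-2028)) = (-475*(251 + 445) - 1684873) + (126747 - 1*(-2028)) = (-475*696 - 1684873) + (126747 + 2028) = (-330600 - 1684873) + 128775 = -2015473 + 128775 = -1886698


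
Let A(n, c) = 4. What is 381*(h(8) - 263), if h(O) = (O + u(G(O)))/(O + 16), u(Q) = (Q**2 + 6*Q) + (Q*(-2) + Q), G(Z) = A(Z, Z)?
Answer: -199009/2 ≈ -99505.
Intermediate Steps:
G(Z) = 4
u(Q) = Q**2 + 5*Q (u(Q) = (Q**2 + 6*Q) + (-2*Q + Q) = (Q**2 + 6*Q) - Q = Q**2 + 5*Q)
h(O) = (36 + O)/(16 + O) (h(O) = (O + 4*(5 + 4))/(O + 16) = (O + 4*9)/(16 + O) = (O + 36)/(16 + O) = (36 + O)/(16 + O))
381*(h(8) - 263) = 381*((36 + 8)/(16 + 8) - 263) = 381*(44/24 - 263) = 381*((1/24)*44 - 263) = 381*(11/6 - 263) = 381*(-1567/6) = -199009/2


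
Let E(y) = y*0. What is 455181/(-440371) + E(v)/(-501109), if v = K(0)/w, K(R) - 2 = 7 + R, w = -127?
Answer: -455181/440371 ≈ -1.0336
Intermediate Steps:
K(R) = 9 + R (K(R) = 2 + (7 + R) = 9 + R)
v = -9/127 (v = (9 + 0)/(-127) = 9*(-1/127) = -9/127 ≈ -0.070866)
E(y) = 0
455181/(-440371) + E(v)/(-501109) = 455181/(-440371) + 0/(-501109) = 455181*(-1/440371) + 0*(-1/501109) = -455181/440371 + 0 = -455181/440371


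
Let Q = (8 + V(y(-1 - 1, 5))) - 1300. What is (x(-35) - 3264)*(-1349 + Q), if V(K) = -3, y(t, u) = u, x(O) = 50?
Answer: 8497816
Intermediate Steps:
Q = -1295 (Q = (8 - 3) - 1300 = 5 - 1300 = -1295)
(x(-35) - 3264)*(-1349 + Q) = (50 - 3264)*(-1349 - 1295) = -3214*(-2644) = 8497816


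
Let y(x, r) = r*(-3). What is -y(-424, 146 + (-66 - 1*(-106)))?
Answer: 558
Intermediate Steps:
y(x, r) = -3*r
-y(-424, 146 + (-66 - 1*(-106))) = -(-3)*(146 + (-66 - 1*(-106))) = -(-3)*(146 + (-66 + 106)) = -(-3)*(146 + 40) = -(-3)*186 = -1*(-558) = 558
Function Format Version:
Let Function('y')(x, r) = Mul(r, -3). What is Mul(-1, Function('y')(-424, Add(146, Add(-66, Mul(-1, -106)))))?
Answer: 558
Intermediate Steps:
Function('y')(x, r) = Mul(-3, r)
Mul(-1, Function('y')(-424, Add(146, Add(-66, Mul(-1, -106))))) = Mul(-1, Mul(-3, Add(146, Add(-66, Mul(-1, -106))))) = Mul(-1, Mul(-3, Add(146, Add(-66, 106)))) = Mul(-1, Mul(-3, Add(146, 40))) = Mul(-1, Mul(-3, 186)) = Mul(-1, -558) = 558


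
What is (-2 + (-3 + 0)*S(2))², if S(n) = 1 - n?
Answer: 1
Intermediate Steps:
(-2 + (-3 + 0)*S(2))² = (-2 + (-3 + 0)*(1 - 1*2))² = (-2 - 3*(1 - 2))² = (-2 - 3*(-1))² = (-2 + 3)² = 1² = 1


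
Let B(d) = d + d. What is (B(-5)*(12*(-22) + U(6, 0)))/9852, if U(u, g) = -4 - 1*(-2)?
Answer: 665/2463 ≈ 0.27000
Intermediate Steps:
U(u, g) = -2 (U(u, g) = -4 + 2 = -2)
B(d) = 2*d
(B(-5)*(12*(-22) + U(6, 0)))/9852 = ((2*(-5))*(12*(-22) - 2))/9852 = -10*(-264 - 2)*(1/9852) = -10*(-266)*(1/9852) = 2660*(1/9852) = 665/2463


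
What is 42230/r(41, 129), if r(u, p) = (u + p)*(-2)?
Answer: -4223/34 ≈ -124.21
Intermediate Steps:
r(u, p) = -2*p - 2*u (r(u, p) = (p + u)*(-2) = -2*p - 2*u)
42230/r(41, 129) = 42230/(-2*129 - 2*41) = 42230/(-258 - 82) = 42230/(-340) = 42230*(-1/340) = -4223/34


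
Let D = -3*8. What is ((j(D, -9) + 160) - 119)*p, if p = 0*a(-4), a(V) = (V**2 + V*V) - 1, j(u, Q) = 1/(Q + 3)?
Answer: 0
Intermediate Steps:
D = -24
j(u, Q) = 1/(3 + Q)
a(V) = -1 + 2*V**2 (a(V) = (V**2 + V**2) - 1 = 2*V**2 - 1 = -1 + 2*V**2)
p = 0 (p = 0*(-1 + 2*(-4)**2) = 0*(-1 + 2*16) = 0*(-1 + 32) = 0*31 = 0)
((j(D, -9) + 160) - 119)*p = ((1/(3 - 9) + 160) - 119)*0 = ((1/(-6) + 160) - 119)*0 = ((-1/6 + 160) - 119)*0 = (959/6 - 119)*0 = (245/6)*0 = 0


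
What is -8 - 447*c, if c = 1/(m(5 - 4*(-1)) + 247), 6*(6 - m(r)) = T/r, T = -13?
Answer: -133538/13675 ≈ -9.7651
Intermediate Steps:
m(r) = 6 + 13/(6*r) (m(r) = 6 - (-13)/(6*r) = 6 + 13/(6*r))
c = 54/13675 (c = 1/((6 + 13/(6*(5 - 4*(-1)))) + 247) = 1/((6 + 13/(6*(5 + 4))) + 247) = 1/((6 + (13/6)/9) + 247) = 1/((6 + (13/6)*(1/9)) + 247) = 1/((6 + 13/54) + 247) = 1/(337/54 + 247) = 1/(13675/54) = 54/13675 ≈ 0.0039488)
-8 - 447*c = -8 - 447*54/13675 = -8 - 24138/13675 = -133538/13675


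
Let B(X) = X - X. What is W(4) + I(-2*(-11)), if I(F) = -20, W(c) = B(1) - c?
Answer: -24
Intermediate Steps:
B(X) = 0
W(c) = -c (W(c) = 0 - c = -c)
W(4) + I(-2*(-11)) = -1*4 - 20 = -4 - 20 = -24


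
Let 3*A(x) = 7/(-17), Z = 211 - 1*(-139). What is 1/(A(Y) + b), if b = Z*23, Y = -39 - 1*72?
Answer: 51/410543 ≈ 0.00012423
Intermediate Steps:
Z = 350 (Z = 211 + 139 = 350)
Y = -111 (Y = -39 - 72 = -111)
A(x) = -7/51 (A(x) = (7/(-17))/3 = (7*(-1/17))/3 = (⅓)*(-7/17) = -7/51)
b = 8050 (b = 350*23 = 8050)
1/(A(Y) + b) = 1/(-7/51 + 8050) = 1/(410543/51) = 51/410543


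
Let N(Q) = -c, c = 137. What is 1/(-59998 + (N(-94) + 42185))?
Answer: -1/17950 ≈ -5.5710e-5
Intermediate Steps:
N(Q) = -137 (N(Q) = -1*137 = -137)
1/(-59998 + (N(-94) + 42185)) = 1/(-59998 + (-137 + 42185)) = 1/(-59998 + 42048) = 1/(-17950) = -1/17950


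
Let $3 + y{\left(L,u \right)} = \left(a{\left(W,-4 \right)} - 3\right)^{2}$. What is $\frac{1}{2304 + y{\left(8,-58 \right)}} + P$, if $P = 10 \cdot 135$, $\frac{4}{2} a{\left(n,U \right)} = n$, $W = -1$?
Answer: $\frac{12491554}{9253} \approx 1350.0$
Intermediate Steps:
$a{\left(n,U \right)} = \frac{n}{2}$
$y{\left(L,u \right)} = \frac{37}{4}$ ($y{\left(L,u \right)} = -3 + \left(\frac{1}{2} \left(-1\right) - 3\right)^{2} = -3 + \left(- \frac{1}{2} - 3\right)^{2} = -3 + \left(- \frac{7}{2}\right)^{2} = -3 + \frac{49}{4} = \frac{37}{4}$)
$P = 1350$
$\frac{1}{2304 + y{\left(8,-58 \right)}} + P = \frac{1}{2304 + \frac{37}{4}} + 1350 = \frac{1}{\frac{9253}{4}} + 1350 = \frac{4}{9253} + 1350 = \frac{12491554}{9253}$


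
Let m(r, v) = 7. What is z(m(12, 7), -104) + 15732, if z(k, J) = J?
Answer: 15628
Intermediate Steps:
z(m(12, 7), -104) + 15732 = -104 + 15732 = 15628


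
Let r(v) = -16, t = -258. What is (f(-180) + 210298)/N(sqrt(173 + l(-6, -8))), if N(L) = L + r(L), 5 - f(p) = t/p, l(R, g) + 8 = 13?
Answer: -25236188/585 - 6309047*sqrt(178)/2340 ≈ -79110.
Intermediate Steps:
l(R, g) = 5 (l(R, g) = -8 + 13 = 5)
f(p) = 5 + 258/p (f(p) = 5 - (-258)/p = 5 + 258/p)
N(L) = -16 + L (N(L) = L - 16 = -16 + L)
(f(-180) + 210298)/N(sqrt(173 + l(-6, -8))) = ((5 + 258/(-180)) + 210298)/(-16 + sqrt(173 + 5)) = ((5 + 258*(-1/180)) + 210298)/(-16 + sqrt(178)) = ((5 - 43/30) + 210298)/(-16 + sqrt(178)) = (107/30 + 210298)/(-16 + sqrt(178)) = 6309047/(30*(-16 + sqrt(178)))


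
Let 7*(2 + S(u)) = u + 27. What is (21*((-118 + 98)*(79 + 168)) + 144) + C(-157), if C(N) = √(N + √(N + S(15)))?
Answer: -103596 + √(-157 + 3*I*√17) ≈ -1.036e+5 + 12.54*I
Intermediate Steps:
S(u) = 13/7 + u/7 (S(u) = -2 + (u + 27)/7 = -2 + (27 + u)/7 = -2 + (27/7 + u/7) = 13/7 + u/7)
C(N) = √(N + √(4 + N)) (C(N) = √(N + √(N + (13/7 + (⅐)*15))) = √(N + √(N + (13/7 + 15/7))) = √(N + √(N + 4)) = √(N + √(4 + N)))
(21*((-118 + 98)*(79 + 168)) + 144) + C(-157) = (21*((-118 + 98)*(79 + 168)) + 144) + √(-157 + √(4 - 157)) = (21*(-20*247) + 144) + √(-157 + √(-153)) = (21*(-4940) + 144) + √(-157 + 3*I*√17) = (-103740 + 144) + √(-157 + 3*I*√17) = -103596 + √(-157 + 3*I*√17)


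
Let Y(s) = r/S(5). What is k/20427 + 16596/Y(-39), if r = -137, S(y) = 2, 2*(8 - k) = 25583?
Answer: -1359528647/5596998 ≈ -242.90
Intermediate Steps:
k = -25567/2 (k = 8 - 1/2*25583 = 8 - 25583/2 = -25567/2 ≈ -12784.)
Y(s) = -137/2
k/20427 + 16596/Y(-39) = -25567/2/20427 + 16596/(-137/2) = -25567/2*1/20427 + 16596*(-2/137) = -25567/40854 - 33192/137 = -1359528647/5596998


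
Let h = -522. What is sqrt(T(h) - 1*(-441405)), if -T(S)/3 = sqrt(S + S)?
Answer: 3*sqrt(49045 - 2*I*sqrt(29)) ≈ 664.38 - 0.07295*I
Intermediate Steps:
T(S) = -3*sqrt(2)*sqrt(S) (T(S) = -3*sqrt(S + S) = -3*sqrt(2)*sqrt(S))
sqrt(T(h) - 1*(-441405)) = sqrt(-3*sqrt(2)*sqrt(-522) - 1*(-441405)) = sqrt(-3*sqrt(2)*3*I*sqrt(58) + 441405) = sqrt(-18*I*sqrt(29) + 441405) = sqrt(441405 - 18*I*sqrt(29))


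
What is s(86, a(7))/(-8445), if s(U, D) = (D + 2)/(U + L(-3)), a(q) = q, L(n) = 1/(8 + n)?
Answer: -3/242653 ≈ -1.2363e-5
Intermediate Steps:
s(U, D) = (2 + D)/(1/5 + U) (s(U, D) = (D + 2)/(U + 1/(8 - 3)) = (2 + D)/(U + 1/5) = (2 + D)/(1/5 + U))
s(86, a(7))/(-8445) = (5*(2 + 7)/(1 + 5*86))/(-8445) = (5*9/(1 + 430))*(-1/8445) = (5*9/431)*(-1/8445) = (5*(1/431)*9)*(-1/8445) = (45/431)*(-1/8445) = -3/242653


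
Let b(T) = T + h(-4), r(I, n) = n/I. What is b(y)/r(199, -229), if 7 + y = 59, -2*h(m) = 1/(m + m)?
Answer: -165767/3664 ≈ -45.242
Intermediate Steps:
h(m) = -1/(4*m) (h(m) = -1/(2*(m + m)) = -1/(2*m)/2 = -1/(4*m))
y = 52 (y = -7 + 59 = 52)
b(T) = 1/16 + T (b(T) = T - ¼/(-4) = T - ¼*(-¼) = T + 1/16 = 1/16 + T)
b(y)/r(199, -229) = (1/16 + 52)/((-229/199)) = 833/(16*((-229*1/199))) = 833/(16*(-229/199)) = (833/16)*(-199/229) = -165767/3664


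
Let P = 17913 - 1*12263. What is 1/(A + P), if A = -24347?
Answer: -1/18697 ≈ -5.3485e-5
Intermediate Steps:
P = 5650 (P = 17913 - 12263 = 5650)
1/(A + P) = 1/(-24347 + 5650) = 1/(-18697) = -1/18697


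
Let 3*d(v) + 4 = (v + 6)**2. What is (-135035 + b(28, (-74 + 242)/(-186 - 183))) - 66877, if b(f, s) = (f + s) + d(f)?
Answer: -24784556/123 ≈ -2.0150e+5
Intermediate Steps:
d(v) = -4/3 + (6 + v)**2/3 (d(v) = -4/3 + (v + 6)**2/3 = -4/3 + (6 + v)**2/3)
b(f, s) = -4/3 + f + s + (6 + f)**2/3 (b(f, s) = (f + s) + (-4/3 + (6 + f)**2/3) = -4/3 + f + s + (6 + f)**2/3)
(-135035 + b(28, (-74 + 242)/(-186 - 183))) - 66877 = (-135035 + (32/3 + (-74 + 242)/(-186 - 183) + 5*28 + (1/3)*28**2)) - 66877 = (-135035 + (32/3 + 168/(-369) + 140 + (1/3)*784)) - 66877 = (-135035 + (32/3 + 168*(-1/369) + 140 + 784/3)) - 66877 = (-135035 + (32/3 - 56/123 + 140 + 784/3)) - 66877 = (-135035 + 50620/123) - 66877 = -16558685/123 - 66877 = -24784556/123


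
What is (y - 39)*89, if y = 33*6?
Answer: 14151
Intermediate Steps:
y = 198
(y - 39)*89 = (198 - 39)*89 = 159*89 = 14151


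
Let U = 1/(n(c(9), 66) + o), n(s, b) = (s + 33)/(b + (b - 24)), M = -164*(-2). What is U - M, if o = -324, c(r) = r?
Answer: -1910618/5825 ≈ -328.00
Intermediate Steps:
M = 328
n(s, b) = (33 + s)/(-24 + 2*b) (n(s, b) = (33 + s)/(b + (-24 + b)) = (33 + s)/(-24 + 2*b))
U = -18/5825 (U = 1/((33 + 9)/(2*(-12 + 66)) - 324) = 1/((1/2)*42/54 - 324) = 1/((1/2)*(1/54)*42 - 324) = 1/(7/18 - 324) = 1/(-5825/18) = -18/5825 ≈ -0.0030901)
U - M = -18/5825 - 1*328 = -18/5825 - 328 = -1910618/5825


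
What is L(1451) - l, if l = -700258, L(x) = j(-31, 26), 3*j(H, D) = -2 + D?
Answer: 700266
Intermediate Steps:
j(H, D) = -⅔ + D/3 (j(H, D) = (-2 + D)/3 = -⅔ + D/3)
L(x) = 8 (L(x) = -⅔ + (⅓)*26 = -⅔ + 26/3 = 8)
L(1451) - l = 8 - 1*(-700258) = 8 + 700258 = 700266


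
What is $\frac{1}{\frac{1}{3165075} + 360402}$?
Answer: $\frac{3165075}{1140699360151} \approx 2.7747 \cdot 10^{-6}$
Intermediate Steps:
$\frac{1}{\frac{1}{3165075} + 360402} = \frac{1}{\frac{1140699360151}{3165075}} = \frac{3165075}{1140699360151}$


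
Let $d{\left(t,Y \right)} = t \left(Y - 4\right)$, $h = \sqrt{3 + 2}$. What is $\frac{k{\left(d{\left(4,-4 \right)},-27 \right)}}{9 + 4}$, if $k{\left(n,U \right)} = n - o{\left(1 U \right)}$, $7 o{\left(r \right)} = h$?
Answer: $- \frac{32}{13} - \frac{\sqrt{5}}{91} \approx -2.4861$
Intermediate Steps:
$h = \sqrt{5} \approx 2.2361$
$o{\left(r \right)} = \frac{\sqrt{5}}{7}$
$d{\left(t,Y \right)} = t \left(-4 + Y\right)$
$k{\left(n,U \right)} = n - \frac{\sqrt{5}}{7}$
$\frac{k{\left(d{\left(4,-4 \right)},-27 \right)}}{9 + 4} = \frac{4 \left(-4 - 4\right) - \frac{\sqrt{5}}{7}}{9 + 4} = \frac{4 \left(-8\right) - \frac{\sqrt{5}}{7}}{13} = \left(-32 - \frac{\sqrt{5}}{7}\right) \frac{1}{13} = - \frac{32}{13} - \frac{\sqrt{5}}{91}$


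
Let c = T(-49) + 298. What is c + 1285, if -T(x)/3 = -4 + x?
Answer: 1742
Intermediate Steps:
T(x) = 12 - 3*x (T(x) = -3*(-4 + x) = 12 - 3*x)
c = 457 (c = (12 - 3*(-49)) + 298 = (12 + 147) + 298 = 159 + 298 = 457)
c + 1285 = 457 + 1285 = 1742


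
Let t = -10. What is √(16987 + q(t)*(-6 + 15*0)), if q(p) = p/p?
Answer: √16981 ≈ 130.31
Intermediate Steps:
q(p) = 1
√(16987 + q(t)*(-6 + 15*0)) = √(16987 + 1*(-6 + 15*0)) = √(16987 + 1*(-6 + 0)) = √(16987 + 1*(-6)) = √(16987 - 6) = √16981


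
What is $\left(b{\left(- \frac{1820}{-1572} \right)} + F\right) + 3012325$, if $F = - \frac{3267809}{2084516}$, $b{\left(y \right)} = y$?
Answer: $\frac{2467740850467943}{819214788} \approx 3.0123 \cdot 10^{6}$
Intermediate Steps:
$F = - \frac{3267809}{2084516}$ ($F = \left(-3267809\right) \frac{1}{2084516} = - \frac{3267809}{2084516} \approx -1.5677$)
$\left(b{\left(- \frac{1820}{-1572} \right)} + F\right) + 3012325 = \left(- \frac{1820}{-1572} - \frac{3267809}{2084516}\right) + 3012325 = \left(\left(-1820\right) \left(- \frac{1}{1572}\right) - \frac{3267809}{2084516}\right) + 3012325 = \left(\frac{455}{393} - \frac{3267809}{2084516}\right) + 3012325 = - \frac{335794157}{819214788} + 3012325 = \frac{2467740850467943}{819214788}$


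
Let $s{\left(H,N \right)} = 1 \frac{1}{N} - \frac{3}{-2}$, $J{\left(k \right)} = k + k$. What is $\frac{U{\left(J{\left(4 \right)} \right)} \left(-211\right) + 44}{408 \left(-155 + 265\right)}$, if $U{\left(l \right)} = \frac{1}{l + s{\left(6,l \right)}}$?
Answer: $\frac{5}{10164} \approx 0.00049193$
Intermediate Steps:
$J{\left(k \right)} = 2 k$
$s{\left(H,N \right)} = \frac{3}{2} + \frac{1}{N}$ ($s{\left(H,N \right)} = \frac{1}{N} - - \frac{3}{2} = \frac{1}{N} + \frac{3}{2} = \frac{3}{2} + \frac{1}{N}$)
$U{\left(l \right)} = \frac{1}{\frac{3}{2} + l + \frac{1}{l}}$ ($U{\left(l \right)} = \frac{1}{l + \left(\frac{3}{2} + \frac{1}{l}\right)} = \frac{1}{\frac{3}{2} + l + \frac{1}{l}}$)
$\frac{U{\left(J{\left(4 \right)} \right)} \left(-211\right) + 44}{408 \left(-155 + 265\right)} = \frac{\frac{2 \cdot 2 \cdot 4}{2 + 2 \left(2 \cdot 4\right)^{2} + 3 \cdot 2 \cdot 4} \left(-211\right) + 44}{408 \left(-155 + 265\right)} = \frac{2 \cdot 8 \frac{1}{2 + 2 \cdot 8^{2} + 3 \cdot 8} \left(-211\right) + 44}{408 \cdot 110} = \frac{2 \cdot 8 \frac{1}{2 + 2 \cdot 64 + 24} \left(-211\right) + 44}{44880} = \left(2 \cdot 8 \frac{1}{2 + 128 + 24} \left(-211\right) + 44\right) \frac{1}{44880} = \left(2 \cdot 8 \cdot \frac{1}{154} \left(-211\right) + 44\right) \frac{1}{44880} = \left(\frac{8}{77} \left(-211\right) + 44\right) \frac{1}{44880} = \left(- \frac{1688}{77} + 44\right) \frac{1}{44880} = \frac{1700}{77} \cdot \frac{1}{44880} = \frac{5}{10164}$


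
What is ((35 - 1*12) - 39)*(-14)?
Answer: 224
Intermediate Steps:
((35 - 1*12) - 39)*(-14) = ((35 - 12) - 39)*(-14) = (23 - 39)*(-14) = -16*(-14) = 224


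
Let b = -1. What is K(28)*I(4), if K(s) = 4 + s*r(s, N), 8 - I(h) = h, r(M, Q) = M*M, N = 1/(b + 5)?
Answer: 87824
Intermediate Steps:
N = ¼ (N = 1/(-1 + 5) = 1/4 = ¼ ≈ 0.25000)
r(M, Q) = M²
I(h) = 8 - h
K(s) = 4 + s³ (K(s) = 4 + s*s² = 4 + s³)
K(28)*I(4) = (4 + 28³)*(8 - 1*4) = (4 + 21952)*(8 - 4) = 21956*4 = 87824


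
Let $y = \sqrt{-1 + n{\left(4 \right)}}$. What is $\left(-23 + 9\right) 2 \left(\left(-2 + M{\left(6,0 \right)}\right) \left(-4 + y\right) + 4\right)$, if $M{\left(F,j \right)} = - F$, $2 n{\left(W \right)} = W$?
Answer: $-784$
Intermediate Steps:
$n{\left(W \right)} = \frac{W}{2}$
$y = 1$ ($y = \sqrt{-1 + \frac{1}{2} \cdot 4} = \sqrt{-1 + 2} = \sqrt{1} = 1$)
$\left(-23 + 9\right) 2 \left(\left(-2 + M{\left(6,0 \right)}\right) \left(-4 + y\right) + 4\right) = \left(-23 + 9\right) 2 \left(\left(-2 - 6\right) \left(-4 + 1\right) + 4\right) = - 14 \cdot 2 \left(\left(-2 - 6\right) \left(-3\right) + 4\right) = - 14 \cdot 2 \left(\left(-8\right) \left(-3\right) + 4\right) = - 14 \cdot 2 \left(24 + 4\right) = - 14 \cdot 2 \cdot 28 = \left(-14\right) 56 = -784$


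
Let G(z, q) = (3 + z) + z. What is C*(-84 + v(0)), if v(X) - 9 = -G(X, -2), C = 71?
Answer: -5538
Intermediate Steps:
G(z, q) = 3 + 2*z
v(X) = 6 - 2*X (v(X) = 9 - (3 + 2*X) = 9 + (-3 - 2*X) = 6 - 2*X)
C*(-84 + v(0)) = 71*(-84 + (6 - 2*0)) = 71*(-84 + (6 + 0)) = 71*(-84 + 6) = 71*(-78) = -5538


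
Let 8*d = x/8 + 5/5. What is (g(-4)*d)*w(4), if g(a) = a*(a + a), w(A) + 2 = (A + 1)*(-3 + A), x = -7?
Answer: 3/2 ≈ 1.5000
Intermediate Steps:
d = 1/64 (d = (-7/8 + 5/5)/8 = (-7*1/8 + 5*(1/5))/8 = (-7/8 + 1)/8 = (1/8)*(1/8) = 1/64 ≈ 0.015625)
w(A) = -2 + (1 + A)*(-3 + A) (w(A) = -2 + (A + 1)*(-3 + A) = -2 + (1 + A)*(-3 + A))
g(a) = 2*a**2 (g(a) = a*(2*a) = 2*a**2)
(g(-4)*d)*w(4) = ((2*(-4)**2)*(1/64))*(-5 + 4**2 - 2*4) = ((2*16)*(1/64))*(-5 + 16 - 8) = (32*(1/64))*3 = (1/2)*3 = 3/2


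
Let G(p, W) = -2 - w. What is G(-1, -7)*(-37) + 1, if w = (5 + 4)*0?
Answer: 75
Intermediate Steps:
w = 0 (w = 9*0 = 0)
G(p, W) = -2 (G(p, W) = -2 - 1*0 = -2 + 0 = -2)
G(-1, -7)*(-37) + 1 = -2*(-37) + 1 = 74 + 1 = 75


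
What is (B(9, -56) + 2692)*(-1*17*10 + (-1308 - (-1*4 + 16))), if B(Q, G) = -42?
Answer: -3948500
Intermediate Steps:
(B(9, -56) + 2692)*(-1*17*10 + (-1308 - (-1*4 + 16))) = (-42 + 2692)*(-1*17*10 + (-1308 - (-1*4 + 16))) = 2650*(-17*10 + (-1308 - (-4 + 16))) = 2650*(-170 + (-1308 - 1*12)) = 2650*(-170 + (-1308 - 12)) = 2650*(-170 - 1320) = 2650*(-1490) = -3948500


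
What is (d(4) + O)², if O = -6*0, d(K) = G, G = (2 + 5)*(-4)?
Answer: 784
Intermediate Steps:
G = -28 (G = 7*(-4) = -28)
d(K) = -28
O = 0
(d(4) + O)² = (-28 + 0)² = (-28)² = 784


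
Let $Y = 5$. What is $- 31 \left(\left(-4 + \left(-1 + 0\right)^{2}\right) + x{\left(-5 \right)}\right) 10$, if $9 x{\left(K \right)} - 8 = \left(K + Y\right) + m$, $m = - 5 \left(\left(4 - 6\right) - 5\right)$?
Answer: $- \frac{4960}{9} \approx -551.11$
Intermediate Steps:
$m = 35$ ($m = - 5 \left(\left(4 - 6\right) - 5\right) = - 5 \left(-2 - 5\right) = \left(-5\right) \left(-7\right) = 35$)
$x{\left(K \right)} = \frac{16}{3} + \frac{K}{9}$ ($x{\left(K \right)} = \frac{8}{9} + \frac{\left(K + 5\right) + 35}{9} = \frac{8}{9} + \frac{\left(5 + K\right) + 35}{9} = \frac{8}{9} + \frac{40 + K}{9} = \frac{8}{9} + \left(\frac{40}{9} + \frac{K}{9}\right) = \frac{16}{3} + \frac{K}{9}$)
$- 31 \left(\left(-4 + \left(-1 + 0\right)^{2}\right) + x{\left(-5 \right)}\right) 10 = - 31 \left(\left(-4 + \left(-1 + 0\right)^{2}\right) + \left(\frac{16}{3} + \frac{1}{9} \left(-5\right)\right)\right) 10 = - 31 \left(\left(-4 + \left(-1\right)^{2}\right) + \left(\frac{16}{3} - \frac{5}{9}\right)\right) 10 = - 31 \left(\left(-4 + 1\right) + \frac{43}{9}\right) 10 = - 31 \left(-3 + \frac{43}{9}\right) 10 = \left(-31\right) \frac{16}{9} \cdot 10 = \left(- \frac{496}{9}\right) 10 = - \frac{4960}{9}$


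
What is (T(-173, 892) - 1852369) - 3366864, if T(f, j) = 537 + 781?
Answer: -5217915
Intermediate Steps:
T(f, j) = 1318
(T(-173, 892) - 1852369) - 3366864 = (1318 - 1852369) - 3366864 = -1851051 - 3366864 = -5217915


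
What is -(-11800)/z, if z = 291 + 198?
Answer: 11800/489 ≈ 24.131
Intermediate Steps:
z = 489
-(-11800)/z = -(-11800)/489 = -25*(-472/489) = 11800/489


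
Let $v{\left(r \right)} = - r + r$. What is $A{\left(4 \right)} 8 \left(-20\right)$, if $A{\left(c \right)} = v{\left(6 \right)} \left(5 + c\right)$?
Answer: $0$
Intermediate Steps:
$v{\left(r \right)} = 0$
$A{\left(c \right)} = 0$ ($A{\left(c \right)} = 0 \left(5 + c\right) = 0$)
$A{\left(4 \right)} 8 \left(-20\right) = 0 \cdot 8 \left(-20\right) = 0 \left(-20\right) = 0$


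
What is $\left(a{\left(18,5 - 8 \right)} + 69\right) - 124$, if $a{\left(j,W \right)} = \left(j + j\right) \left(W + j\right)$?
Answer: $485$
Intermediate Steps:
$a{\left(j,W \right)} = 2 j \left(W + j\right)$
$\left(a{\left(18,5 - 8 \right)} + 69\right) - 124 = \left(2 \cdot 18 \left(\left(5 - 8\right) + 18\right) + 69\right) - 124 = \left(2 \cdot 18 \left(-3 + 18\right) + 69\right) - 124 = \left(2 \cdot 18 \cdot 15 + 69\right) - 124 = \left(540 + 69\right) - 124 = 609 - 124 = 485$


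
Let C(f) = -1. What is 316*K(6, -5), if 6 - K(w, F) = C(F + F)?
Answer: 2212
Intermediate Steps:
K(w, F) = 7 (K(w, F) = 6 - 1*(-1) = 6 + 1 = 7)
316*K(6, -5) = 316*7 = 2212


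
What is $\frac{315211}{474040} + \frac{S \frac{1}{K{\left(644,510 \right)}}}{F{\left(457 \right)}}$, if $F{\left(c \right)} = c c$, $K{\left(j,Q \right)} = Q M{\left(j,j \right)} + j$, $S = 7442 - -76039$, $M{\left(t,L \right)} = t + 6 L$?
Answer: $\frac{5406940178515817}{8131395326454680} \approx 0.66495$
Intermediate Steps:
$S = 83481$ ($S = 7442 + 76039 = 83481$)
$K{\left(j,Q \right)} = j + 7 Q j$ ($K{\left(j,Q \right)} = Q \left(j + 6 j\right) + j = Q 7 j + j = 7 Q j + j = j + 7 Q j$)
$F{\left(c \right)} = c^{2}$
$\frac{315211}{474040} + \frac{S \frac{1}{K{\left(644,510 \right)}}}{F{\left(457 \right)}} = \frac{315211}{474040} + \frac{83481 \frac{1}{644 \left(1 + 7 \cdot 510\right)}}{457^{2}} = 315211 \cdot \frac{1}{474040} + \frac{83481 \frac{1}{644 \left(1 + 3570\right)}}{208849} = \frac{315211}{474040} + \frac{83481}{644 \cdot 3571} \cdot \frac{1}{208849} = \frac{315211}{474040} + \frac{83481}{2299724} \cdot \frac{1}{208849} = \frac{315211}{474040} + \frac{83481}{480295057676} = \frac{5406940178515817}{8131395326454680}$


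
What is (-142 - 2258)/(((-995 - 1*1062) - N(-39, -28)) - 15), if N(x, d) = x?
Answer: 2400/2033 ≈ 1.1805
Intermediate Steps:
(-142 - 2258)/(((-995 - 1*1062) - N(-39, -28)) - 15) = (-142 - 2258)/(((-995 - 1*1062) - 1*(-39)) - 15) = -2400/(((-995 - 1062) + 39) - 15) = -2400/((-2057 + 39) - 15) = -2400/(-2018 - 15) = -2400/(-2033) = -2400*(-1/2033) = 2400/2033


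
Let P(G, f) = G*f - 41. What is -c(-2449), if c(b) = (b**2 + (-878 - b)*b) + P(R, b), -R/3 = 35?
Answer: -2407326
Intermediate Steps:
R = -105 (R = -3*35 = -105)
P(G, f) = -41 + G*f
c(b) = -41 + b**2 - 105*b + b*(-878 - b) (c(b) = (b**2 + (-878 - b)*b) + (-41 - 105*b) = (b**2 + b*(-878 - b)) + (-41 - 105*b) = -41 + b**2 - 105*b + b*(-878 - b))
-c(-2449) = -(-41 - 983*(-2449)) = -(-41 + 2407367) = -1*2407326 = -2407326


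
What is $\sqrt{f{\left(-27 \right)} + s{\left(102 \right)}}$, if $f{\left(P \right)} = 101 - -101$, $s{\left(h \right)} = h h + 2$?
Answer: $4 \sqrt{663} \approx 103.0$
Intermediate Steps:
$s{\left(h \right)} = 2 + h^{2}$ ($s{\left(h \right)} = h^{2} + 2 = 2 + h^{2}$)
$f{\left(P \right)} = 202$ ($f{\left(P \right)} = 101 + 101 = 202$)
$\sqrt{f{\left(-27 \right)} + s{\left(102 \right)}} = \sqrt{202 + \left(2 + 102^{2}\right)} = \sqrt{202 + \left(2 + 10404\right)} = \sqrt{202 + 10406} = \sqrt{10608} = 4 \sqrt{663}$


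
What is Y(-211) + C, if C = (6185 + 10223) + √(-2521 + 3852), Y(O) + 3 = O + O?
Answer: 15983 + 11*√11 ≈ 16019.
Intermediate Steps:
Y(O) = -3 + 2*O (Y(O) = -3 + (O + O) = -3 + 2*O)
C = 16408 + 11*√11 (C = 16408 + √1331 = 16408 + 11*√11 ≈ 16444.)
Y(-211) + C = (-3 + 2*(-211)) + (16408 + 11*√11) = (-3 - 422) + (16408 + 11*√11) = -425 + (16408 + 11*√11) = 15983 + 11*√11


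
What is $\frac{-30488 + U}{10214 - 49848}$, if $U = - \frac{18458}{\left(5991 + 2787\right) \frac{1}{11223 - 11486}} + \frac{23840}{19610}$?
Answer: $\frac{23421340639}{31011187326} \approx 0.75525$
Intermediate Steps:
$U = \frac{433659593}{782439}$ ($U = - \frac{18458}{8778 \frac{1}{-263}} + 23840 \cdot \frac{1}{19610} = - \frac{18458}{8778 \left(- \frac{1}{263}\right)} + \frac{2384}{1961} = - \frac{18458}{- \frac{8778}{263}} + \frac{2384}{1961} = \left(-18458\right) \left(- \frac{263}{8778}\right) + \frac{2384}{1961} = \frac{220657}{399} + \frac{2384}{1961} = \frac{433659593}{782439} \approx 554.24$)
$\frac{-30488 + U}{10214 - 49848} = \frac{-30488 + \frac{433659593}{782439}}{10214 - 49848} = - \frac{23421340639}{782439 \left(-39634\right)} = \left(- \frac{23421340639}{782439}\right) \left(- \frac{1}{39634}\right) = \frac{23421340639}{31011187326}$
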